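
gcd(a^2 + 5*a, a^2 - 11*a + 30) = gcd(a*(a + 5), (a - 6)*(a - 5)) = 1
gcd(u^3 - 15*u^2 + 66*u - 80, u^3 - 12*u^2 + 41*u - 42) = u - 2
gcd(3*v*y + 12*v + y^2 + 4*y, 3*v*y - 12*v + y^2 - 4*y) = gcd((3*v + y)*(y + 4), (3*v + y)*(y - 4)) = 3*v + y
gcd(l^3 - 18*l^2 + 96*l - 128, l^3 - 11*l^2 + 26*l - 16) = l^2 - 10*l + 16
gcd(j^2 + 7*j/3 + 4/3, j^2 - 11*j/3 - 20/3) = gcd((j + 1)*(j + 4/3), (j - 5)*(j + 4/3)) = j + 4/3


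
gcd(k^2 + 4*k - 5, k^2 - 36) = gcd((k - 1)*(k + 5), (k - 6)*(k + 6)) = 1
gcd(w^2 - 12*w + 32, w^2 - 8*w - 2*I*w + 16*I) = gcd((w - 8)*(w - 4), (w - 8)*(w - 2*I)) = w - 8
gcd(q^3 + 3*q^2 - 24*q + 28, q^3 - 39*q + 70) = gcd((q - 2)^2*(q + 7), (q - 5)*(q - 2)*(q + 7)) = q^2 + 5*q - 14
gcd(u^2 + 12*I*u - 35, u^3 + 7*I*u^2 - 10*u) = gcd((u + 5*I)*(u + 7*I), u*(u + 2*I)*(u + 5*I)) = u + 5*I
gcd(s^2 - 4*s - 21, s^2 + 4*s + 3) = s + 3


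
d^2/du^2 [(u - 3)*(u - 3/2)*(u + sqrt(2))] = 6*u - 9 + 2*sqrt(2)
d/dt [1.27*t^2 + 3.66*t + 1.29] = 2.54*t + 3.66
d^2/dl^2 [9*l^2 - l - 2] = 18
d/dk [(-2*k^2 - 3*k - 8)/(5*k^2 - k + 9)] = (17*k^2 + 44*k - 35)/(25*k^4 - 10*k^3 + 91*k^2 - 18*k + 81)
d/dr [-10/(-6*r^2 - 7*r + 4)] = 10*(-12*r - 7)/(6*r^2 + 7*r - 4)^2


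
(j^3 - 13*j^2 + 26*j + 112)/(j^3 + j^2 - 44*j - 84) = (j - 8)/(j + 6)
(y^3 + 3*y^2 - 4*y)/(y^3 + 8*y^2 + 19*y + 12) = y*(y - 1)/(y^2 + 4*y + 3)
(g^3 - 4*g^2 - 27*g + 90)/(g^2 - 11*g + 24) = (g^2 - g - 30)/(g - 8)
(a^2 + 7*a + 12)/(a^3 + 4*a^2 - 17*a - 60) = (a + 4)/(a^2 + a - 20)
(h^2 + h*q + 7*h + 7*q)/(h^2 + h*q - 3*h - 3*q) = (h + 7)/(h - 3)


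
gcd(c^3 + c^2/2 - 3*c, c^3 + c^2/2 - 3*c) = c^3 + c^2/2 - 3*c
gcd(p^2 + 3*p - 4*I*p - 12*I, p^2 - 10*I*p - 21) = 1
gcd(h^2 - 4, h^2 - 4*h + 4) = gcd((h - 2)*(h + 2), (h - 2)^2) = h - 2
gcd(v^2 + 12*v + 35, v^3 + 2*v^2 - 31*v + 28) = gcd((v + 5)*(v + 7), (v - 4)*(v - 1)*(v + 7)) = v + 7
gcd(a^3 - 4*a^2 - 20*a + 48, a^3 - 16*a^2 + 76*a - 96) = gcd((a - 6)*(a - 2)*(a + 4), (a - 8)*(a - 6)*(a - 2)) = a^2 - 8*a + 12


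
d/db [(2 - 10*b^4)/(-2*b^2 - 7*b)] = 2*(20*b^5 + 105*b^4 + 4*b + 7)/(b^2*(4*b^2 + 28*b + 49))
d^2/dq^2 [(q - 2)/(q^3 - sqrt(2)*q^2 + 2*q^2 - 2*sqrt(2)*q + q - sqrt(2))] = 2*((q - 2)*(3*q^2 - 2*sqrt(2)*q + 4*q - 2*sqrt(2) + 1)^2 + (-3*q^2 - 4*q + 2*sqrt(2)*q - (q - 2)*(3*q - sqrt(2) + 2) - 1 + 2*sqrt(2))*(q^3 - sqrt(2)*q^2 + 2*q^2 - 2*sqrt(2)*q + q - sqrt(2)))/(q^3 - sqrt(2)*q^2 + 2*q^2 - 2*sqrt(2)*q + q - sqrt(2))^3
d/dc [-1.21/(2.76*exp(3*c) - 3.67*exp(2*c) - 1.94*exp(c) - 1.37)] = (10.0188*exp(2*c) - 8.8814*exp(c) - 2.3474)*exp(c)/(-2.76*exp(3*c) + 3.67*exp(2*c) + 1.94*exp(c) + 1.37)^2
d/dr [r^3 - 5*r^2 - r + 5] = 3*r^2 - 10*r - 1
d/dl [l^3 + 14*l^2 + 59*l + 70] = 3*l^2 + 28*l + 59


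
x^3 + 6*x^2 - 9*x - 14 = (x - 2)*(x + 1)*(x + 7)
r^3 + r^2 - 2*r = r*(r - 1)*(r + 2)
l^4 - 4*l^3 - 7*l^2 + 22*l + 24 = (l - 4)*(l - 3)*(l + 1)*(l + 2)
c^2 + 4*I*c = c*(c + 4*I)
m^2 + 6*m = m*(m + 6)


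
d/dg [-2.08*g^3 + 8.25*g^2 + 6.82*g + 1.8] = -6.24*g^2 + 16.5*g + 6.82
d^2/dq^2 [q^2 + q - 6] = 2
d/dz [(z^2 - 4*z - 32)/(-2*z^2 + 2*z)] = (-3*z^2 - 64*z + 32)/(2*z^2*(z^2 - 2*z + 1))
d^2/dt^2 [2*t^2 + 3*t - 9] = 4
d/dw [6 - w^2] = -2*w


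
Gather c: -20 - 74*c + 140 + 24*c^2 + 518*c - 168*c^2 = -144*c^2 + 444*c + 120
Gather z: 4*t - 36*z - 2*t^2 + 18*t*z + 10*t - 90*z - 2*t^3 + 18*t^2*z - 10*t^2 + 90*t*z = -2*t^3 - 12*t^2 + 14*t + z*(18*t^2 + 108*t - 126)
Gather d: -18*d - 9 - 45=-18*d - 54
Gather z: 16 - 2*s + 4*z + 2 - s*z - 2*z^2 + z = -2*s - 2*z^2 + z*(5 - s) + 18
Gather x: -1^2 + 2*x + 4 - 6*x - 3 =-4*x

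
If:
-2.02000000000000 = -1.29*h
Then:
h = 1.57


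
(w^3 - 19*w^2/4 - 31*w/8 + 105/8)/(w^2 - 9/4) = (4*w^2 - 13*w - 35)/(2*(2*w + 3))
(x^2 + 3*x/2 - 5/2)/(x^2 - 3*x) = (2*x^2 + 3*x - 5)/(2*x*(x - 3))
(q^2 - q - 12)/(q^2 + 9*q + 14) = (q^2 - q - 12)/(q^2 + 9*q + 14)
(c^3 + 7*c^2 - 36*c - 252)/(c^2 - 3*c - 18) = (c^2 + 13*c + 42)/(c + 3)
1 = 1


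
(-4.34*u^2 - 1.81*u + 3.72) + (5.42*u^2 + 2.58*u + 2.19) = 1.08*u^2 + 0.77*u + 5.91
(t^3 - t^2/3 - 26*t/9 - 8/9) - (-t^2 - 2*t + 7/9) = t^3 + 2*t^2/3 - 8*t/9 - 5/3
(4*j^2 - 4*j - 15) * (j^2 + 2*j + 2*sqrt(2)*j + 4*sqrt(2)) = 4*j^4 + 4*j^3 + 8*sqrt(2)*j^3 - 23*j^2 + 8*sqrt(2)*j^2 - 46*sqrt(2)*j - 30*j - 60*sqrt(2)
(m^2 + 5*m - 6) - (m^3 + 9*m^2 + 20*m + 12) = -m^3 - 8*m^2 - 15*m - 18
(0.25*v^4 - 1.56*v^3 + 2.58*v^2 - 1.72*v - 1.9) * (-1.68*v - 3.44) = -0.42*v^5 + 1.7608*v^4 + 1.032*v^3 - 5.9856*v^2 + 9.1088*v + 6.536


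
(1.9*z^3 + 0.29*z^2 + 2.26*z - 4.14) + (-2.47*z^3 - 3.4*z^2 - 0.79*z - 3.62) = -0.57*z^3 - 3.11*z^2 + 1.47*z - 7.76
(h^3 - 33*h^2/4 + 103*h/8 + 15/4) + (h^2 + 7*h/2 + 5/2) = h^3 - 29*h^2/4 + 131*h/8 + 25/4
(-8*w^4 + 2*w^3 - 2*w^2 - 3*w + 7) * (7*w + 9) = -56*w^5 - 58*w^4 + 4*w^3 - 39*w^2 + 22*w + 63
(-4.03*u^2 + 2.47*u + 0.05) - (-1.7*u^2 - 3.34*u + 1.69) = -2.33*u^2 + 5.81*u - 1.64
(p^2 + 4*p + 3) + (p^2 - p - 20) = 2*p^2 + 3*p - 17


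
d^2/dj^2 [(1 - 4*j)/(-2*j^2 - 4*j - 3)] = 4*(8*(j + 1)^2*(4*j - 1) - (12*j + 7)*(2*j^2 + 4*j + 3))/(2*j^2 + 4*j + 3)^3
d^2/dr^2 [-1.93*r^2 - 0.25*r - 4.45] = -3.86000000000000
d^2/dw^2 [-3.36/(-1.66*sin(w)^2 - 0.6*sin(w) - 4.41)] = (-37.035264*sin(w)^4 - 10.03968*sin(w)^3 + 152.73216*sin(w)^2 + 28.96992*sin(w) - 46.775232)/(1.66*sin(w)^2 + 0.6*sin(w) + 4.41)^3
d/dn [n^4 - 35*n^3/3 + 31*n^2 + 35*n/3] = 4*n^3 - 35*n^2 + 62*n + 35/3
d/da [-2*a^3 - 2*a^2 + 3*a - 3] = -6*a^2 - 4*a + 3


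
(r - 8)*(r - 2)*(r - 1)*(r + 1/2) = r^4 - 21*r^3/2 + 41*r^2/2 - 3*r - 8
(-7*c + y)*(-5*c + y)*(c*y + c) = 35*c^3*y + 35*c^3 - 12*c^2*y^2 - 12*c^2*y + c*y^3 + c*y^2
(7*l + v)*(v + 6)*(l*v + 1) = 7*l^2*v^2 + 42*l^2*v + l*v^3 + 6*l*v^2 + 7*l*v + 42*l + v^2 + 6*v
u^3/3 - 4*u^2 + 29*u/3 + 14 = (u/3 + 1/3)*(u - 7)*(u - 6)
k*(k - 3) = k^2 - 3*k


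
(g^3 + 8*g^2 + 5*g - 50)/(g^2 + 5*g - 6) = (g^3 + 8*g^2 + 5*g - 50)/(g^2 + 5*g - 6)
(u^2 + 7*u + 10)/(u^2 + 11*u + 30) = (u + 2)/(u + 6)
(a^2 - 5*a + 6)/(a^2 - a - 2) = (a - 3)/(a + 1)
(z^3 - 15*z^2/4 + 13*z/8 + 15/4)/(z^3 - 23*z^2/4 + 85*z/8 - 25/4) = (4*z + 3)/(4*z - 5)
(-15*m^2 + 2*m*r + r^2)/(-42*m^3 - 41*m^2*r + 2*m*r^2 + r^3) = (15*m^2 - 2*m*r - r^2)/(42*m^3 + 41*m^2*r - 2*m*r^2 - r^3)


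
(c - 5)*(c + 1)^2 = c^3 - 3*c^2 - 9*c - 5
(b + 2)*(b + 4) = b^2 + 6*b + 8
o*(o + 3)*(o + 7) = o^3 + 10*o^2 + 21*o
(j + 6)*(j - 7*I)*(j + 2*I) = j^3 + 6*j^2 - 5*I*j^2 + 14*j - 30*I*j + 84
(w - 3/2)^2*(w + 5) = w^3 + 2*w^2 - 51*w/4 + 45/4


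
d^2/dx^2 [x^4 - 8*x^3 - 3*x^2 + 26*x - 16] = 12*x^2 - 48*x - 6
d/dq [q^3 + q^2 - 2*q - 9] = 3*q^2 + 2*q - 2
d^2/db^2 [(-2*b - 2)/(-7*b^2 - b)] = 4*(49*b^3 + 147*b^2 + 21*b + 1)/(b^3*(343*b^3 + 147*b^2 + 21*b + 1))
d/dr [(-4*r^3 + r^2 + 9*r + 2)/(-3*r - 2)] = (24*r^3 + 21*r^2 - 4*r - 12)/(9*r^2 + 12*r + 4)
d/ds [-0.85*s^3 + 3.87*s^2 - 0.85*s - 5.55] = -2.55*s^2 + 7.74*s - 0.85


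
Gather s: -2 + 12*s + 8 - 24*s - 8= -12*s - 2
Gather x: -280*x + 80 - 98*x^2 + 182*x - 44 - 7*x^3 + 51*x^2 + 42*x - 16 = -7*x^3 - 47*x^2 - 56*x + 20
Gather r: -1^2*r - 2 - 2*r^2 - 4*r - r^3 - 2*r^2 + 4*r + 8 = -r^3 - 4*r^2 - r + 6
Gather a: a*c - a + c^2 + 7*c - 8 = a*(c - 1) + c^2 + 7*c - 8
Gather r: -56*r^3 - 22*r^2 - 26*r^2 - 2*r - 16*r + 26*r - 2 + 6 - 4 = -56*r^3 - 48*r^2 + 8*r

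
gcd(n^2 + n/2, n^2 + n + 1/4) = n + 1/2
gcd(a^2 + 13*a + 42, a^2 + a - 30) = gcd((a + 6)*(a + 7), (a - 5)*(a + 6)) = a + 6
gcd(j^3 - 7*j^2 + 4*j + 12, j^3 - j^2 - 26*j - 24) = j^2 - 5*j - 6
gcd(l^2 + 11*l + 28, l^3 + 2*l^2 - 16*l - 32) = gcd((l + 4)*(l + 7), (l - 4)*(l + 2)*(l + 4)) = l + 4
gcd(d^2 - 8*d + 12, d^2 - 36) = d - 6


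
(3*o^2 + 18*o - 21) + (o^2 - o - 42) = 4*o^2 + 17*o - 63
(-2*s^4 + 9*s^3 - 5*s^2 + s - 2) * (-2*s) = 4*s^5 - 18*s^4 + 10*s^3 - 2*s^2 + 4*s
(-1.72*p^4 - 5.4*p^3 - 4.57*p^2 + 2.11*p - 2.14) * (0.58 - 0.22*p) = 0.3784*p^5 + 0.1904*p^4 - 2.1266*p^3 - 3.1148*p^2 + 1.6946*p - 1.2412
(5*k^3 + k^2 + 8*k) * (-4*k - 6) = -20*k^4 - 34*k^3 - 38*k^2 - 48*k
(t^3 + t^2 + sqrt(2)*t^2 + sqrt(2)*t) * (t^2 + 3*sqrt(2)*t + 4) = t^5 + t^4 + 4*sqrt(2)*t^4 + 4*sqrt(2)*t^3 + 10*t^3 + 4*sqrt(2)*t^2 + 10*t^2 + 4*sqrt(2)*t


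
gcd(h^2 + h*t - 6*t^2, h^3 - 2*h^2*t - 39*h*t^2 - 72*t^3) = h + 3*t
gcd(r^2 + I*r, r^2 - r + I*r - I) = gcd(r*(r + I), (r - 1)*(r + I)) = r + I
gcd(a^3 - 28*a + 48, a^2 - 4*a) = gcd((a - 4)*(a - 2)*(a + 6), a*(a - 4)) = a - 4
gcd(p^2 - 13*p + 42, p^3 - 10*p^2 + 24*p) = p - 6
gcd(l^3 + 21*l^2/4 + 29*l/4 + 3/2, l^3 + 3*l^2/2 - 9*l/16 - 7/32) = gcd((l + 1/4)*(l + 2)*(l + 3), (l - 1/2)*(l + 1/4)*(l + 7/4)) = l + 1/4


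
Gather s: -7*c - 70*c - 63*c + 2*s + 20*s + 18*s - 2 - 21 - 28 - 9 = -140*c + 40*s - 60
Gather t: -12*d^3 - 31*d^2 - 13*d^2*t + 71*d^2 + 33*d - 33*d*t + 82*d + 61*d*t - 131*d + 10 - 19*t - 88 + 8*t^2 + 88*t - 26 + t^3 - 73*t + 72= -12*d^3 + 40*d^2 - 16*d + t^3 + 8*t^2 + t*(-13*d^2 + 28*d - 4) - 32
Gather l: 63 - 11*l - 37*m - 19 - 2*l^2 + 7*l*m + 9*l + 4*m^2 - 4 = -2*l^2 + l*(7*m - 2) + 4*m^2 - 37*m + 40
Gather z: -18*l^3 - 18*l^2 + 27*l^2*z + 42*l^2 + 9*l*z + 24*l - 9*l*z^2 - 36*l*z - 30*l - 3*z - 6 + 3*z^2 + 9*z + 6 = -18*l^3 + 24*l^2 - 6*l + z^2*(3 - 9*l) + z*(27*l^2 - 27*l + 6)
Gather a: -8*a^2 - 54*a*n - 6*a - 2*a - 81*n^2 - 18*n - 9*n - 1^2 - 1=-8*a^2 + a*(-54*n - 8) - 81*n^2 - 27*n - 2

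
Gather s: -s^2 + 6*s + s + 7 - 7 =-s^2 + 7*s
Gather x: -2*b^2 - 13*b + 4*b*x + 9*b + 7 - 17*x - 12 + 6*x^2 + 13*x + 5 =-2*b^2 - 4*b + 6*x^2 + x*(4*b - 4)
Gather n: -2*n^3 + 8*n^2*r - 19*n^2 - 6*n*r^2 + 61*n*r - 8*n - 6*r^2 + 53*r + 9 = -2*n^3 + n^2*(8*r - 19) + n*(-6*r^2 + 61*r - 8) - 6*r^2 + 53*r + 9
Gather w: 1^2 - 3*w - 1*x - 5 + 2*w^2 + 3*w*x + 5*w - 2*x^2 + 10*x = 2*w^2 + w*(3*x + 2) - 2*x^2 + 9*x - 4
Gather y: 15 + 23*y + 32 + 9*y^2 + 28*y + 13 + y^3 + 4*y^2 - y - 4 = y^3 + 13*y^2 + 50*y + 56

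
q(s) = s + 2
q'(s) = 1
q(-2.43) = -0.43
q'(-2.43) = 1.00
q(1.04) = 3.04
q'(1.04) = 1.00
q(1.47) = 3.47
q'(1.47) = 1.00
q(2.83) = 4.83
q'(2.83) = 1.00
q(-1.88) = 0.12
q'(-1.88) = 1.00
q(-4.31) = -2.31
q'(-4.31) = 1.00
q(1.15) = 3.15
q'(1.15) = 1.00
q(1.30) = 3.30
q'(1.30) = 1.00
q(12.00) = 14.00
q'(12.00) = 1.00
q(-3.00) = -1.00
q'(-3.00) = 1.00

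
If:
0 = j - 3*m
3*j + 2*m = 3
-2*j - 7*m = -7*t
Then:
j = 9/11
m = 3/11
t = 39/77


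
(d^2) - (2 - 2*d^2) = 3*d^2 - 2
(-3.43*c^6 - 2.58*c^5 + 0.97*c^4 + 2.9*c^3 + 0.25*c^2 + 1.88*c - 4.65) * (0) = 0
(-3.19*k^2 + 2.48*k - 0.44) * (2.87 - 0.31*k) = 0.9889*k^3 - 9.9241*k^2 + 7.254*k - 1.2628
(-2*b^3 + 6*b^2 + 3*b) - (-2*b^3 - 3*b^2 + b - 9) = 9*b^2 + 2*b + 9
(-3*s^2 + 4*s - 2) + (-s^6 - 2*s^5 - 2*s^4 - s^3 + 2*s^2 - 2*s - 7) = -s^6 - 2*s^5 - 2*s^4 - s^3 - s^2 + 2*s - 9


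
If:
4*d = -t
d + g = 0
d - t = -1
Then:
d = -1/5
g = 1/5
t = 4/5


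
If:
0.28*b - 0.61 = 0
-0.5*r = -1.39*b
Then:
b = 2.18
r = 6.06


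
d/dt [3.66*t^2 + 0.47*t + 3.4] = 7.32*t + 0.47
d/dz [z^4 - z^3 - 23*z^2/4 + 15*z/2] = 4*z^3 - 3*z^2 - 23*z/2 + 15/2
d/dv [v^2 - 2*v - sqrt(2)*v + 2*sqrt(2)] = 2*v - 2 - sqrt(2)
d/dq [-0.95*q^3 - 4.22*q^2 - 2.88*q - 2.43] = -2.85*q^2 - 8.44*q - 2.88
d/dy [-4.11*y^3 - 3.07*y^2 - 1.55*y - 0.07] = -12.33*y^2 - 6.14*y - 1.55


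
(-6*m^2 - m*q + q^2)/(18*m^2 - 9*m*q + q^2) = (2*m + q)/(-6*m + q)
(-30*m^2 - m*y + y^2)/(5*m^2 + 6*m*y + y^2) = (-6*m + y)/(m + y)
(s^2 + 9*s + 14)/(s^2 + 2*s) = (s + 7)/s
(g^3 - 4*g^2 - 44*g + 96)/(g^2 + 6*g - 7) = (g^3 - 4*g^2 - 44*g + 96)/(g^2 + 6*g - 7)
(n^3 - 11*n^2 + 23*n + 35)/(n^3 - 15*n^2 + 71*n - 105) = (n + 1)/(n - 3)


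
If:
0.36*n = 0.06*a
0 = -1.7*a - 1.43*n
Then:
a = 0.00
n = 0.00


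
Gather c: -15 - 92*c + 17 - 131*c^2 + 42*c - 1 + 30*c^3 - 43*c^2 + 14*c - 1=30*c^3 - 174*c^2 - 36*c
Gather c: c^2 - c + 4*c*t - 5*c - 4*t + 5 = c^2 + c*(4*t - 6) - 4*t + 5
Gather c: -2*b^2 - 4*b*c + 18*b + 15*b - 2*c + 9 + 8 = -2*b^2 + 33*b + c*(-4*b - 2) + 17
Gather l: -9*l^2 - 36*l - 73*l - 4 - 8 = -9*l^2 - 109*l - 12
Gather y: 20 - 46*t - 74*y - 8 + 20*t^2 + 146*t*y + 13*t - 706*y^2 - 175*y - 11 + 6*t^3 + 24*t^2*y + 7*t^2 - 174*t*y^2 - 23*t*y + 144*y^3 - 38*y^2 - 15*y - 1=6*t^3 + 27*t^2 - 33*t + 144*y^3 + y^2*(-174*t - 744) + y*(24*t^2 + 123*t - 264)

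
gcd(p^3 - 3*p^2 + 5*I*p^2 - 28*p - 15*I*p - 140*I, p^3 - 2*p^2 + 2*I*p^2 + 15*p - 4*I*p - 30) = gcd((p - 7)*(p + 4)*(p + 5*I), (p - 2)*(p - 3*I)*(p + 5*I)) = p + 5*I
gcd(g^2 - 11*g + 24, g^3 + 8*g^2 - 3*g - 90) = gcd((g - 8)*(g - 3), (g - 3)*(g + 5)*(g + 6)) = g - 3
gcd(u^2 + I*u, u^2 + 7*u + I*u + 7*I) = u + I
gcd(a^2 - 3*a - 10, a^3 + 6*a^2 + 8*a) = a + 2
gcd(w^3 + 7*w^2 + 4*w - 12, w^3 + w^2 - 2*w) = w^2 + w - 2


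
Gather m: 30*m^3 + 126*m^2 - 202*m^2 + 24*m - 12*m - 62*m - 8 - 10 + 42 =30*m^3 - 76*m^2 - 50*m + 24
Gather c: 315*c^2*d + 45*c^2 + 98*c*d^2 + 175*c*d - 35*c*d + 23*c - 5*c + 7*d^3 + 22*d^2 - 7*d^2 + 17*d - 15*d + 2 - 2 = c^2*(315*d + 45) + c*(98*d^2 + 140*d + 18) + 7*d^3 + 15*d^2 + 2*d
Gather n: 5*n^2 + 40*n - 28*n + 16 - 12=5*n^2 + 12*n + 4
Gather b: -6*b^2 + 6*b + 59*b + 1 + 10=-6*b^2 + 65*b + 11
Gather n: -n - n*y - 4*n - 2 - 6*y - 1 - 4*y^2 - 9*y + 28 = n*(-y - 5) - 4*y^2 - 15*y + 25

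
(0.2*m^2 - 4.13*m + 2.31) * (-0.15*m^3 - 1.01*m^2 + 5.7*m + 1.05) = -0.03*m^5 + 0.4175*m^4 + 4.9648*m^3 - 25.6641*m^2 + 8.8305*m + 2.4255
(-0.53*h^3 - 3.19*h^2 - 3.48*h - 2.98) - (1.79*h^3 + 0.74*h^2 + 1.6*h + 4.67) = -2.32*h^3 - 3.93*h^2 - 5.08*h - 7.65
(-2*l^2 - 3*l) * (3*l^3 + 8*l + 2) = -6*l^5 - 9*l^4 - 16*l^3 - 28*l^2 - 6*l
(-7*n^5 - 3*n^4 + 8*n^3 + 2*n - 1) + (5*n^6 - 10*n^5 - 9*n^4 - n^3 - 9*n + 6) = 5*n^6 - 17*n^5 - 12*n^4 + 7*n^3 - 7*n + 5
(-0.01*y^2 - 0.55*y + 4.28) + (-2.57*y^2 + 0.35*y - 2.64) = -2.58*y^2 - 0.2*y + 1.64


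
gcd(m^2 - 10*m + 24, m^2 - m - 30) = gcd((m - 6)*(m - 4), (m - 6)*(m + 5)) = m - 6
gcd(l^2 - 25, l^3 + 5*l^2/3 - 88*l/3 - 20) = l - 5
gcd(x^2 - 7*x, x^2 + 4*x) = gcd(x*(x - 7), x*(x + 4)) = x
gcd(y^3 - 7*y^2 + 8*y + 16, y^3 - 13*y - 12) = y^2 - 3*y - 4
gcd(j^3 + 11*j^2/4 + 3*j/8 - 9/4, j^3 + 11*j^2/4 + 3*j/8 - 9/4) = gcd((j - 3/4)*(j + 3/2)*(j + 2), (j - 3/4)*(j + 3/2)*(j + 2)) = j^3 + 11*j^2/4 + 3*j/8 - 9/4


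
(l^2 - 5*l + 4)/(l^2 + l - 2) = (l - 4)/(l + 2)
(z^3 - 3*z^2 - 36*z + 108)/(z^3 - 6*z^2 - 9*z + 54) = (z + 6)/(z + 3)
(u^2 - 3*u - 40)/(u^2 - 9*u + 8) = (u + 5)/(u - 1)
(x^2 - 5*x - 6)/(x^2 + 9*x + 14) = (x^2 - 5*x - 6)/(x^2 + 9*x + 14)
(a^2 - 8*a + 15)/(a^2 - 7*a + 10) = (a - 3)/(a - 2)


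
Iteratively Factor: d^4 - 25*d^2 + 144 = (d + 4)*(d^3 - 4*d^2 - 9*d + 36) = (d - 4)*(d + 4)*(d^2 - 9) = (d - 4)*(d + 3)*(d + 4)*(d - 3)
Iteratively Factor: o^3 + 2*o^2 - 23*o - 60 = (o - 5)*(o^2 + 7*o + 12) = (o - 5)*(o + 3)*(o + 4)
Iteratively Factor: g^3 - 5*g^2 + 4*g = (g)*(g^2 - 5*g + 4) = g*(g - 1)*(g - 4)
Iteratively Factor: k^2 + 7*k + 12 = (k + 3)*(k + 4)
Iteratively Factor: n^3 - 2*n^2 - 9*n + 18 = (n - 3)*(n^2 + n - 6) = (n - 3)*(n + 3)*(n - 2)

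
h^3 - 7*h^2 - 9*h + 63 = (h - 7)*(h - 3)*(h + 3)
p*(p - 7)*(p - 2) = p^3 - 9*p^2 + 14*p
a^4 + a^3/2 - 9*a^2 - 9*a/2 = a*(a - 3)*(a + 1/2)*(a + 3)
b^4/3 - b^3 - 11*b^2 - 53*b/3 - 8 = (b/3 + 1)*(b - 8)*(b + 1)^2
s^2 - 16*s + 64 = (s - 8)^2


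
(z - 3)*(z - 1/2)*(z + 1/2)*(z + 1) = z^4 - 2*z^3 - 13*z^2/4 + z/2 + 3/4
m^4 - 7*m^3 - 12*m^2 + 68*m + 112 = (m - 7)*(m - 4)*(m + 2)^2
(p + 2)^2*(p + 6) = p^3 + 10*p^2 + 28*p + 24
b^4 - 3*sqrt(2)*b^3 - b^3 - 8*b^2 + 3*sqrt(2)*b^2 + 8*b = b*(b - 1)*(b - 4*sqrt(2))*(b + sqrt(2))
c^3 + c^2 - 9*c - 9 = (c - 3)*(c + 1)*(c + 3)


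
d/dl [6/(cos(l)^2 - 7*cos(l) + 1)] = 6*(2*cos(l) - 7)*sin(l)/(cos(l)^2 - 7*cos(l) + 1)^2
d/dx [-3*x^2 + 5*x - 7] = 5 - 6*x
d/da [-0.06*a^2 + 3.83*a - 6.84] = 3.83 - 0.12*a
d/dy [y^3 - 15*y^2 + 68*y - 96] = 3*y^2 - 30*y + 68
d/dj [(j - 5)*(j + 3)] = 2*j - 2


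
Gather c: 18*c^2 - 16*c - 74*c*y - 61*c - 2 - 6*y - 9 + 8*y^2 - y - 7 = 18*c^2 + c*(-74*y - 77) + 8*y^2 - 7*y - 18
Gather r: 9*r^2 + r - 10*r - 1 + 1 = 9*r^2 - 9*r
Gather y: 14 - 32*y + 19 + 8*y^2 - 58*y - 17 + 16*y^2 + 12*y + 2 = 24*y^2 - 78*y + 18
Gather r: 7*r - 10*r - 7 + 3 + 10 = 6 - 3*r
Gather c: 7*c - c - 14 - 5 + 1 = 6*c - 18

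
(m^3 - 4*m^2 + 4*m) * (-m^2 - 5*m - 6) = -m^5 - m^4 + 10*m^3 + 4*m^2 - 24*m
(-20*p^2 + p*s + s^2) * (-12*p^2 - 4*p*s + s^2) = 240*p^4 + 68*p^3*s - 36*p^2*s^2 - 3*p*s^3 + s^4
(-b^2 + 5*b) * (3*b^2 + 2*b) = -3*b^4 + 13*b^3 + 10*b^2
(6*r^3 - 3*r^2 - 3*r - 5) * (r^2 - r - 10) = 6*r^5 - 9*r^4 - 60*r^3 + 28*r^2 + 35*r + 50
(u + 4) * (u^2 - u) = u^3 + 3*u^2 - 4*u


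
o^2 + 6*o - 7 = (o - 1)*(o + 7)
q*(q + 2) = q^2 + 2*q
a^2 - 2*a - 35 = (a - 7)*(a + 5)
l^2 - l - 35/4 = (l - 7/2)*(l + 5/2)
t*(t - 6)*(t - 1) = t^3 - 7*t^2 + 6*t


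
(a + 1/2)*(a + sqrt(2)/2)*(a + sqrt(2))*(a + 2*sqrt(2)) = a^4 + a^3/2 + 7*sqrt(2)*a^3/2 + 7*sqrt(2)*a^2/4 + 7*a^2 + 2*sqrt(2)*a + 7*a/2 + sqrt(2)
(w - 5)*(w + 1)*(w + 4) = w^3 - 21*w - 20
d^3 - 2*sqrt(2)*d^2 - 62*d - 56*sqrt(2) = (d - 7*sqrt(2))*(d + sqrt(2))*(d + 4*sqrt(2))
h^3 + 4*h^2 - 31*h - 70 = (h - 5)*(h + 2)*(h + 7)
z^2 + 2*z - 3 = (z - 1)*(z + 3)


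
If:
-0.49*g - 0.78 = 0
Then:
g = -1.59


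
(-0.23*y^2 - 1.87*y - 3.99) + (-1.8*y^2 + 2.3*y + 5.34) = -2.03*y^2 + 0.43*y + 1.35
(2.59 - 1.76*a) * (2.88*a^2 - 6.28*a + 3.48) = -5.0688*a^3 + 18.512*a^2 - 22.39*a + 9.0132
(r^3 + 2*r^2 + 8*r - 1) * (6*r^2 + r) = 6*r^5 + 13*r^4 + 50*r^3 + 2*r^2 - r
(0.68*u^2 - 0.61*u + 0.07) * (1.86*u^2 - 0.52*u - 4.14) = 1.2648*u^4 - 1.4882*u^3 - 2.3678*u^2 + 2.489*u - 0.2898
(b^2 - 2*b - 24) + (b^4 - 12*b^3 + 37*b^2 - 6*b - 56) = b^4 - 12*b^3 + 38*b^2 - 8*b - 80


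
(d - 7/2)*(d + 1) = d^2 - 5*d/2 - 7/2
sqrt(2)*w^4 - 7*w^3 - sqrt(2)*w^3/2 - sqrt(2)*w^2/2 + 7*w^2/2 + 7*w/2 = w*(w - 1)*(w - 7*sqrt(2)/2)*(sqrt(2)*w + sqrt(2)/2)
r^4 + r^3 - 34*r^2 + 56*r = r*(r - 4)*(r - 2)*(r + 7)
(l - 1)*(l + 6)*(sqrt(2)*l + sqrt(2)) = sqrt(2)*l^3 + 6*sqrt(2)*l^2 - sqrt(2)*l - 6*sqrt(2)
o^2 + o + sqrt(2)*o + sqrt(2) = (o + 1)*(o + sqrt(2))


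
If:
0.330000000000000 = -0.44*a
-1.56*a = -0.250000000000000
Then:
No Solution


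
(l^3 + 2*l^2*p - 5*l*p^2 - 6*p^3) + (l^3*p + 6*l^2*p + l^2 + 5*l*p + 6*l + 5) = l^3*p + l^3 + 8*l^2*p + l^2 - 5*l*p^2 + 5*l*p + 6*l - 6*p^3 + 5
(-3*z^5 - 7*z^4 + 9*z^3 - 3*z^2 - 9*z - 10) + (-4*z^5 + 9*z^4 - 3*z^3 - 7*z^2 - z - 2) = -7*z^5 + 2*z^4 + 6*z^3 - 10*z^2 - 10*z - 12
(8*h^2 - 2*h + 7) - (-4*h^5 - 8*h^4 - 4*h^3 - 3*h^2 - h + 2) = 4*h^5 + 8*h^4 + 4*h^3 + 11*h^2 - h + 5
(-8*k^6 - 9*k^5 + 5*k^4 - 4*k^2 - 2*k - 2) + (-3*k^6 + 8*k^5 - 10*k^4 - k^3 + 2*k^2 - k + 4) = -11*k^6 - k^5 - 5*k^4 - k^3 - 2*k^2 - 3*k + 2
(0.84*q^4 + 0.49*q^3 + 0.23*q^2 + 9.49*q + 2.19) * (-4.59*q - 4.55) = -3.8556*q^5 - 6.0711*q^4 - 3.2852*q^3 - 44.6056*q^2 - 53.2316*q - 9.9645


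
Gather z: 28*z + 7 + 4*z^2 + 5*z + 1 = 4*z^2 + 33*z + 8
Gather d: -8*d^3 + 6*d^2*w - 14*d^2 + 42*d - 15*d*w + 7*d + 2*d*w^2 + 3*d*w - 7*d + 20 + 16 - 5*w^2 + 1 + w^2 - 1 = -8*d^3 + d^2*(6*w - 14) + d*(2*w^2 - 12*w + 42) - 4*w^2 + 36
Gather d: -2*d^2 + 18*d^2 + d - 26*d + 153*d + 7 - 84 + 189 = 16*d^2 + 128*d + 112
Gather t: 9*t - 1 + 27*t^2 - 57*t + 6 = 27*t^2 - 48*t + 5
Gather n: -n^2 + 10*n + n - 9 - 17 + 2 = -n^2 + 11*n - 24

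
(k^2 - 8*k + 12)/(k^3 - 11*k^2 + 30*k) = (k - 2)/(k*(k - 5))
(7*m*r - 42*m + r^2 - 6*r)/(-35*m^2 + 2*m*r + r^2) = (r - 6)/(-5*m + r)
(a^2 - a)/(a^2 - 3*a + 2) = a/(a - 2)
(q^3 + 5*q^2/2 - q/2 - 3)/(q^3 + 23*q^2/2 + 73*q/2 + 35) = (2*q^2 + q - 3)/(2*q^2 + 19*q + 35)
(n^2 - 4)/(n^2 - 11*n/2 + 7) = 2*(n + 2)/(2*n - 7)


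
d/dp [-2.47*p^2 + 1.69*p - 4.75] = 1.69 - 4.94*p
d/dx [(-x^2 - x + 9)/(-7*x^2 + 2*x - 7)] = (-9*x^2 + 140*x - 11)/(49*x^4 - 28*x^3 + 102*x^2 - 28*x + 49)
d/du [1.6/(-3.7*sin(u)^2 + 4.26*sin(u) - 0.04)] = (11.84*sin(u) - 6.816)*cos(u)/(3.7*sin(u)^2 - 4.26*sin(u) + 0.04)^2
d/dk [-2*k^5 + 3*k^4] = k^3*(12 - 10*k)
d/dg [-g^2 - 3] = -2*g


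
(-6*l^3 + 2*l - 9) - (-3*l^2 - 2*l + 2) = -6*l^3 + 3*l^2 + 4*l - 11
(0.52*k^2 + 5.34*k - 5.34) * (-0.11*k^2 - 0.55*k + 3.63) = -0.0572*k^4 - 0.8734*k^3 - 0.462*k^2 + 22.3212*k - 19.3842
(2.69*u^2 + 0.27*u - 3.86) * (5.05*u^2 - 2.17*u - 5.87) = 13.5845*u^4 - 4.4738*u^3 - 35.8692*u^2 + 6.7913*u + 22.6582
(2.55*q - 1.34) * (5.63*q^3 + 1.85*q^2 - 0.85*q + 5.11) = 14.3565*q^4 - 2.8267*q^3 - 4.6465*q^2 + 14.1695*q - 6.8474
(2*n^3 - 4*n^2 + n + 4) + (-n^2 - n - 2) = 2*n^3 - 5*n^2 + 2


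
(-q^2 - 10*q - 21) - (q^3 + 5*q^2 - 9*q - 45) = -q^3 - 6*q^2 - q + 24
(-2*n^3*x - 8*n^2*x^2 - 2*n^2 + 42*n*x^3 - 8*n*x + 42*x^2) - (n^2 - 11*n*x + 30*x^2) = -2*n^3*x - 8*n^2*x^2 - 3*n^2 + 42*n*x^3 + 3*n*x + 12*x^2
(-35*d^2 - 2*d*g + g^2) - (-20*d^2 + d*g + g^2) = -15*d^2 - 3*d*g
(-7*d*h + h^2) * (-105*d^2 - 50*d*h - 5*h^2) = 735*d^3*h + 245*d^2*h^2 - 15*d*h^3 - 5*h^4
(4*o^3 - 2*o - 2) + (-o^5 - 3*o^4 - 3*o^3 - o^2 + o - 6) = -o^5 - 3*o^4 + o^3 - o^2 - o - 8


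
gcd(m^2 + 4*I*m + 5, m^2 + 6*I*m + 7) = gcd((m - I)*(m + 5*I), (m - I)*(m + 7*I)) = m - I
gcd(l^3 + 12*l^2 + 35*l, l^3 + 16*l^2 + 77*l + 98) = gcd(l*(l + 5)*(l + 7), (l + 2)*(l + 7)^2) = l + 7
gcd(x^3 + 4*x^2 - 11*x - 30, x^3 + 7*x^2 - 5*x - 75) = x^2 + 2*x - 15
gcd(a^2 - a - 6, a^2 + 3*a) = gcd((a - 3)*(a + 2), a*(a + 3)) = 1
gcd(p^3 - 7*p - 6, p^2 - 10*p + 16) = 1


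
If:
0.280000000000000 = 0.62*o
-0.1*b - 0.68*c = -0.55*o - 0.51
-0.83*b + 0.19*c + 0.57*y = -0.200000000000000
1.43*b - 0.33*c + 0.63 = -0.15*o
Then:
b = -0.22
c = 1.15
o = 0.45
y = -1.06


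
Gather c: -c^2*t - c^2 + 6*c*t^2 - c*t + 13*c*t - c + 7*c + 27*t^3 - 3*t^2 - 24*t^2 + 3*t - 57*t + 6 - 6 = c^2*(-t - 1) + c*(6*t^2 + 12*t + 6) + 27*t^3 - 27*t^2 - 54*t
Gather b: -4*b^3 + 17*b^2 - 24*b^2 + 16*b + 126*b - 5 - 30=-4*b^3 - 7*b^2 + 142*b - 35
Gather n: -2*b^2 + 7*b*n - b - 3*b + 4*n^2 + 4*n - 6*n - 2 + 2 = -2*b^2 - 4*b + 4*n^2 + n*(7*b - 2)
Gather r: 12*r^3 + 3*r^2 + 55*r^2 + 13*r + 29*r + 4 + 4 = 12*r^3 + 58*r^2 + 42*r + 8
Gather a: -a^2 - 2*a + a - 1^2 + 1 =-a^2 - a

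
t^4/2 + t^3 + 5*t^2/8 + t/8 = t*(t/2 + 1/2)*(t + 1/2)^2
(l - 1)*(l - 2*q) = l^2 - 2*l*q - l + 2*q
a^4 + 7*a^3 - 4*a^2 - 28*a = a*(a - 2)*(a + 2)*(a + 7)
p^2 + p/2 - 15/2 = (p - 5/2)*(p + 3)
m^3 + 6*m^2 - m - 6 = (m - 1)*(m + 1)*(m + 6)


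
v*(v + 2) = v^2 + 2*v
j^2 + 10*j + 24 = (j + 4)*(j + 6)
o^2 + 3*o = o*(o + 3)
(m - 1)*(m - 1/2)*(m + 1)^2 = m^4 + m^3/2 - 3*m^2/2 - m/2 + 1/2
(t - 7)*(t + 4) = t^2 - 3*t - 28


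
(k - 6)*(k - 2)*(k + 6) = k^3 - 2*k^2 - 36*k + 72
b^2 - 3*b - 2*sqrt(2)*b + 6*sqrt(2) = (b - 3)*(b - 2*sqrt(2))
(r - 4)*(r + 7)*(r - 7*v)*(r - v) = r^4 - 8*r^3*v + 3*r^3 + 7*r^2*v^2 - 24*r^2*v - 28*r^2 + 21*r*v^2 + 224*r*v - 196*v^2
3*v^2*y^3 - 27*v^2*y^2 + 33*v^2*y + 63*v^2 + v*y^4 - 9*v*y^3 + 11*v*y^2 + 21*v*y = (3*v + y)*(y - 7)*(y - 3)*(v*y + v)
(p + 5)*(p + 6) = p^2 + 11*p + 30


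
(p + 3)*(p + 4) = p^2 + 7*p + 12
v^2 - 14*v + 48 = (v - 8)*(v - 6)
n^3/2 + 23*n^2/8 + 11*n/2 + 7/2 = (n/2 + 1)*(n + 7/4)*(n + 2)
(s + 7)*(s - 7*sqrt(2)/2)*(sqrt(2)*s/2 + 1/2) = sqrt(2)*s^3/2 - 3*s^2 + 7*sqrt(2)*s^2/2 - 21*s - 7*sqrt(2)*s/4 - 49*sqrt(2)/4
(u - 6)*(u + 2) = u^2 - 4*u - 12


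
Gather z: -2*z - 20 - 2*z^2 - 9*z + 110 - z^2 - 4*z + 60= -3*z^2 - 15*z + 150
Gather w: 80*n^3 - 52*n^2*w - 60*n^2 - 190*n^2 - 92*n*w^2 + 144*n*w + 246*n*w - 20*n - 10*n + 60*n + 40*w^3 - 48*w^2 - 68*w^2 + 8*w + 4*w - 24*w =80*n^3 - 250*n^2 + 30*n + 40*w^3 + w^2*(-92*n - 116) + w*(-52*n^2 + 390*n - 12)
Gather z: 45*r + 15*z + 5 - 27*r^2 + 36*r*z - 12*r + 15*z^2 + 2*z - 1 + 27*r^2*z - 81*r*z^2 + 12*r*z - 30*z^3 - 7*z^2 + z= -27*r^2 + 33*r - 30*z^3 + z^2*(8 - 81*r) + z*(27*r^2 + 48*r + 18) + 4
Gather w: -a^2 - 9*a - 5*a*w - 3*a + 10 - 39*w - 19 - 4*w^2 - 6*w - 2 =-a^2 - 12*a - 4*w^2 + w*(-5*a - 45) - 11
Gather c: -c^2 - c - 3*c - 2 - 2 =-c^2 - 4*c - 4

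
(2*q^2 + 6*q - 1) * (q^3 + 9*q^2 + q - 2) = 2*q^5 + 24*q^4 + 55*q^3 - 7*q^2 - 13*q + 2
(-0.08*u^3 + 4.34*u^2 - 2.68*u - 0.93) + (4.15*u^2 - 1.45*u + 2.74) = -0.08*u^3 + 8.49*u^2 - 4.13*u + 1.81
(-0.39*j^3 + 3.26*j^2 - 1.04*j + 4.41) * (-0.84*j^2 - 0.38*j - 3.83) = 0.3276*j^5 - 2.5902*j^4 + 1.1285*j^3 - 15.795*j^2 + 2.3074*j - 16.8903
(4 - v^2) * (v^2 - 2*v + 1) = -v^4 + 2*v^3 + 3*v^2 - 8*v + 4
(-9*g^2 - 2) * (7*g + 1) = -63*g^3 - 9*g^2 - 14*g - 2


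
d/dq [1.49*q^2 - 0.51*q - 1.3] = 2.98*q - 0.51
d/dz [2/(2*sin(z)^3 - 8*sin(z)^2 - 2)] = (8 - 3*sin(z))*sin(z)*cos(z)/(sin(z)^3 - 4*sin(z)^2 - 1)^2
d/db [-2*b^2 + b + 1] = 1 - 4*b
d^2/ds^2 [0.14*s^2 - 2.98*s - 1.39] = 0.280000000000000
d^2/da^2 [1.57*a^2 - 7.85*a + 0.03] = 3.14000000000000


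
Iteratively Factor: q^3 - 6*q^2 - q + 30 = (q - 3)*(q^2 - 3*q - 10) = (q - 5)*(q - 3)*(q + 2)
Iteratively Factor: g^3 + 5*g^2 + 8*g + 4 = (g + 2)*(g^2 + 3*g + 2) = (g + 2)^2*(g + 1)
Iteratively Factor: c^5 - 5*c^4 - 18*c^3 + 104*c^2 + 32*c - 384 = (c - 4)*(c^4 - c^3 - 22*c^2 + 16*c + 96) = (c - 4)^2*(c^3 + 3*c^2 - 10*c - 24) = (c - 4)^2*(c - 3)*(c^2 + 6*c + 8) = (c - 4)^2*(c - 3)*(c + 2)*(c + 4)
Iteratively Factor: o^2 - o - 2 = (o + 1)*(o - 2)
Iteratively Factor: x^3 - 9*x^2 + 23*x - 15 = (x - 1)*(x^2 - 8*x + 15) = (x - 3)*(x - 1)*(x - 5)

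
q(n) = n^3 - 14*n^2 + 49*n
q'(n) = 3*n^2 - 28*n + 49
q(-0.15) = -7.67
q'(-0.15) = 53.27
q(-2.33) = -202.82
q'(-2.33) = 130.53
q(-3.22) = -336.32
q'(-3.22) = 170.27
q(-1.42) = -100.67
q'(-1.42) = 94.81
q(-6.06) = -1033.62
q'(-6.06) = 328.85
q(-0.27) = -14.27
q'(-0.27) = 56.78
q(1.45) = 44.66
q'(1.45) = 14.71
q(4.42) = 29.42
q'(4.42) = -16.15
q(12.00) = 300.00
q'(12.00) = 145.00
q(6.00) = 6.00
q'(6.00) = -11.00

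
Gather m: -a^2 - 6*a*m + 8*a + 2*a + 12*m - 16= -a^2 + 10*a + m*(12 - 6*a) - 16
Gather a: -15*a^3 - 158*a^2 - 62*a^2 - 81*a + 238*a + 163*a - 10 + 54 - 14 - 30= -15*a^3 - 220*a^2 + 320*a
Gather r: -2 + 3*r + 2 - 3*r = 0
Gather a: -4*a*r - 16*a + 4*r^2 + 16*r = a*(-4*r - 16) + 4*r^2 + 16*r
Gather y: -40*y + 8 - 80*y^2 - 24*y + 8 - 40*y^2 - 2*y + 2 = -120*y^2 - 66*y + 18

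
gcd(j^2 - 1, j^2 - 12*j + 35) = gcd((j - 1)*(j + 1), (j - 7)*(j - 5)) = 1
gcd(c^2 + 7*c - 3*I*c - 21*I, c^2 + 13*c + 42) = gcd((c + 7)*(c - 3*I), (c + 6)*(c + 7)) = c + 7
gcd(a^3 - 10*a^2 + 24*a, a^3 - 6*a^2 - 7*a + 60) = a - 4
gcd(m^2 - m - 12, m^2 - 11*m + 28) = m - 4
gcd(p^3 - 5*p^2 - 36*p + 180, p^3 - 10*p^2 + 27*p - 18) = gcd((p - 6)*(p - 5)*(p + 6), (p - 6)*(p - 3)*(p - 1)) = p - 6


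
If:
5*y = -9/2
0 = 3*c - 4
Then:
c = 4/3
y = -9/10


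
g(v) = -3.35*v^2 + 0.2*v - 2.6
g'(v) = 0.2 - 6.7*v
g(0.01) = -2.60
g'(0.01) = 0.13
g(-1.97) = -16.00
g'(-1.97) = 13.40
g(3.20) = -36.26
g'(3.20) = -21.24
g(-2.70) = -27.56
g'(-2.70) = 18.29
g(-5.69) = -112.20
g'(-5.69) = 38.32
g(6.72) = -152.54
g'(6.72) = -44.82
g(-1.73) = -12.97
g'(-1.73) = 11.79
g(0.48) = -3.28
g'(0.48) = -3.02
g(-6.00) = -124.40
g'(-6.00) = 40.40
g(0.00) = -2.60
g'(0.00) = 0.20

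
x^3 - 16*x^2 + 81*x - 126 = (x - 7)*(x - 6)*(x - 3)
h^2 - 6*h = h*(h - 6)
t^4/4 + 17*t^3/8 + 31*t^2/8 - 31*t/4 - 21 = (t/4 + 1)*(t - 2)*(t + 3)*(t + 7/2)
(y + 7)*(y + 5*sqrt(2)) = y^2 + 7*y + 5*sqrt(2)*y + 35*sqrt(2)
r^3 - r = r*(r - 1)*(r + 1)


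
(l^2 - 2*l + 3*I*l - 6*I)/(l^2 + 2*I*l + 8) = (l^2 + l*(-2 + 3*I) - 6*I)/(l^2 + 2*I*l + 8)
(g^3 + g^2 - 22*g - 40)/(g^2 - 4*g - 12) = (g^2 - g - 20)/(g - 6)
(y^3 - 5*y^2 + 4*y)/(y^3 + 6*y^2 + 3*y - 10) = y*(y - 4)/(y^2 + 7*y + 10)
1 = 1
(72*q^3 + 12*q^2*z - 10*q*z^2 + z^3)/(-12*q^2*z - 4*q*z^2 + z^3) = (-6*q + z)/z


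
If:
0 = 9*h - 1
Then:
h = 1/9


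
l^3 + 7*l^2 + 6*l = l*(l + 1)*(l + 6)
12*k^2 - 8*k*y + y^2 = (-6*k + y)*(-2*k + y)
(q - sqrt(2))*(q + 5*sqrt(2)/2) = q^2 + 3*sqrt(2)*q/2 - 5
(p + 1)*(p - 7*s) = p^2 - 7*p*s + p - 7*s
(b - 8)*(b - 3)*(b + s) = b^3 + b^2*s - 11*b^2 - 11*b*s + 24*b + 24*s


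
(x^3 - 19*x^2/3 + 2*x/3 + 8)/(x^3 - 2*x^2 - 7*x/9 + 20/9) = 3*(x - 6)/(3*x - 5)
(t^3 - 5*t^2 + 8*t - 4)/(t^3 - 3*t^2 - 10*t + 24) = (t^2 - 3*t + 2)/(t^2 - t - 12)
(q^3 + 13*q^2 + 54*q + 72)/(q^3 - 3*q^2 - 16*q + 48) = (q^2 + 9*q + 18)/(q^2 - 7*q + 12)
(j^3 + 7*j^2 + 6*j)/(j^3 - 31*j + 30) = j*(j + 1)/(j^2 - 6*j + 5)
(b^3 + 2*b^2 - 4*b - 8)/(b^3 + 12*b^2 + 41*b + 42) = (b^2 - 4)/(b^2 + 10*b + 21)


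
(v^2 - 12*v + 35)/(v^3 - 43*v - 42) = (v - 5)/(v^2 + 7*v + 6)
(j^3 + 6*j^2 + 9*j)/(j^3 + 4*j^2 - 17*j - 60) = j*(j + 3)/(j^2 + j - 20)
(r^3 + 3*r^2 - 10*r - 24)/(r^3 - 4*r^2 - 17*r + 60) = (r + 2)/(r - 5)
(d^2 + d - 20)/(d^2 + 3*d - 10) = (d - 4)/(d - 2)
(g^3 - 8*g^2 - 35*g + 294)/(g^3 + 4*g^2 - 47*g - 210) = (g - 7)/(g + 5)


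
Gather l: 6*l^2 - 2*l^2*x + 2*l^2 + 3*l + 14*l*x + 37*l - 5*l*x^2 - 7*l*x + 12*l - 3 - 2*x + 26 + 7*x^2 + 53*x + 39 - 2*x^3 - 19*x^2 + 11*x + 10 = l^2*(8 - 2*x) + l*(-5*x^2 + 7*x + 52) - 2*x^3 - 12*x^2 + 62*x + 72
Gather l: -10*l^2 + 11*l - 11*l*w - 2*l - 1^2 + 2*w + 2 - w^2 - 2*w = -10*l^2 + l*(9 - 11*w) - w^2 + 1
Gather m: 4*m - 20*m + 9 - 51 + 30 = -16*m - 12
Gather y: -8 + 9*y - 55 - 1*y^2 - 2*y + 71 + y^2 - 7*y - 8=0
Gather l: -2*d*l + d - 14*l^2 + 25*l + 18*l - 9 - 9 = d - 14*l^2 + l*(43 - 2*d) - 18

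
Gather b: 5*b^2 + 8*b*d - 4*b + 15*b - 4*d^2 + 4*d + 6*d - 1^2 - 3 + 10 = 5*b^2 + b*(8*d + 11) - 4*d^2 + 10*d + 6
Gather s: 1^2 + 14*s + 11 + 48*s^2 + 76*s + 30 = 48*s^2 + 90*s + 42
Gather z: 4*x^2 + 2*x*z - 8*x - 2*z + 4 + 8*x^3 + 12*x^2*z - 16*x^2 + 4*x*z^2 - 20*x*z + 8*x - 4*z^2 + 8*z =8*x^3 - 12*x^2 + z^2*(4*x - 4) + z*(12*x^2 - 18*x + 6) + 4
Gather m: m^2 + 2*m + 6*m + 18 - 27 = m^2 + 8*m - 9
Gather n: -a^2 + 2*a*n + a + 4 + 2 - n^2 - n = -a^2 + a - n^2 + n*(2*a - 1) + 6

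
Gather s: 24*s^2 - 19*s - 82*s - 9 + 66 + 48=24*s^2 - 101*s + 105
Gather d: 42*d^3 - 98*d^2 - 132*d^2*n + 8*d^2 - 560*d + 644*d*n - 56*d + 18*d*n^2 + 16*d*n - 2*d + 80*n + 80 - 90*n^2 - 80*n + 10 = 42*d^3 + d^2*(-132*n - 90) + d*(18*n^2 + 660*n - 618) - 90*n^2 + 90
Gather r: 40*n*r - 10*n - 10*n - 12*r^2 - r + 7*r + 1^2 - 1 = -20*n - 12*r^2 + r*(40*n + 6)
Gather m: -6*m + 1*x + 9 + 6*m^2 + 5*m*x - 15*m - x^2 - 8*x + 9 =6*m^2 + m*(5*x - 21) - x^2 - 7*x + 18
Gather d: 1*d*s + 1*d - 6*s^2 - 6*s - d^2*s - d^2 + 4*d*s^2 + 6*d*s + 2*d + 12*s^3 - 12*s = d^2*(-s - 1) + d*(4*s^2 + 7*s + 3) + 12*s^3 - 6*s^2 - 18*s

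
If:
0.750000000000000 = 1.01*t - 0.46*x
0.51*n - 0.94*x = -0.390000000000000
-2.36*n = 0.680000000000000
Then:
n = -0.29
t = 0.86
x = 0.26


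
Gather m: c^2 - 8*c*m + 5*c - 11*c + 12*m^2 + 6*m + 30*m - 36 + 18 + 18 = c^2 - 6*c + 12*m^2 + m*(36 - 8*c)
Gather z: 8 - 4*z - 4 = 4 - 4*z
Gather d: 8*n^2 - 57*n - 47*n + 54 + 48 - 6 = 8*n^2 - 104*n + 96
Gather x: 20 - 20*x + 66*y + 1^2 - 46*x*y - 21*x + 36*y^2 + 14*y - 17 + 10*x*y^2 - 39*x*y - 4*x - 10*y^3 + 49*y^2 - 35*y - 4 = x*(10*y^2 - 85*y - 45) - 10*y^3 + 85*y^2 + 45*y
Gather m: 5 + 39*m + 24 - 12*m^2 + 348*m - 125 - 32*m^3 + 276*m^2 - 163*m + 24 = -32*m^3 + 264*m^2 + 224*m - 72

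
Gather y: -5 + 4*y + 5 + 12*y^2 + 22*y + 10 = 12*y^2 + 26*y + 10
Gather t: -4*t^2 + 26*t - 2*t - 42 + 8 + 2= -4*t^2 + 24*t - 32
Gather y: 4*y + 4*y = 8*y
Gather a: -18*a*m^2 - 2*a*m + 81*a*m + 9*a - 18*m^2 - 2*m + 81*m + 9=a*(-18*m^2 + 79*m + 9) - 18*m^2 + 79*m + 9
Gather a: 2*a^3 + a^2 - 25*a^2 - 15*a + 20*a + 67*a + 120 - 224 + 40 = 2*a^3 - 24*a^2 + 72*a - 64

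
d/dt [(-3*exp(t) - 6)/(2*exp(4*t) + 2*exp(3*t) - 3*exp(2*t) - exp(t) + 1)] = 3*((exp(t) + 2)*(8*exp(3*t) + 6*exp(2*t) - 6*exp(t) - 1) - 2*exp(4*t) - 2*exp(3*t) + 3*exp(2*t) + exp(t) - 1)*exp(t)/(2*exp(4*t) + 2*exp(3*t) - 3*exp(2*t) - exp(t) + 1)^2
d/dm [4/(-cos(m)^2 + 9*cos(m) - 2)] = 4*(9 - 2*cos(m))*sin(m)/(cos(m)^2 - 9*cos(m) + 2)^2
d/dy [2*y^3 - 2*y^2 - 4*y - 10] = 6*y^2 - 4*y - 4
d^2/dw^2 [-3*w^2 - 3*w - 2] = -6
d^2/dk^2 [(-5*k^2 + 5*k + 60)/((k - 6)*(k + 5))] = 180*(-3*k^2 + 3*k - 31)/(k^6 - 3*k^5 - 87*k^4 + 179*k^3 + 2610*k^2 - 2700*k - 27000)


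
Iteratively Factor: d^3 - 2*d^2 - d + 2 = (d + 1)*(d^2 - 3*d + 2) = (d - 2)*(d + 1)*(d - 1)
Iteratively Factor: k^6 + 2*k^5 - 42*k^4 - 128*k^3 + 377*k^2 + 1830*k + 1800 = (k + 2)*(k^5 - 42*k^3 - 44*k^2 + 465*k + 900) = (k + 2)*(k + 4)*(k^4 - 4*k^3 - 26*k^2 + 60*k + 225) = (k + 2)*(k + 3)*(k + 4)*(k^3 - 7*k^2 - 5*k + 75) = (k - 5)*(k + 2)*(k + 3)*(k + 4)*(k^2 - 2*k - 15) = (k - 5)*(k + 2)*(k + 3)^2*(k + 4)*(k - 5)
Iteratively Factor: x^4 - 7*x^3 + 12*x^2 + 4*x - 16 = (x - 2)*(x^3 - 5*x^2 + 2*x + 8) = (x - 2)*(x + 1)*(x^2 - 6*x + 8) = (x - 4)*(x - 2)*(x + 1)*(x - 2)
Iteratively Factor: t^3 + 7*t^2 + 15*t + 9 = (t + 1)*(t^2 + 6*t + 9) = (t + 1)*(t + 3)*(t + 3)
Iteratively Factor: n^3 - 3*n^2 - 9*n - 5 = (n + 1)*(n^2 - 4*n - 5) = (n - 5)*(n + 1)*(n + 1)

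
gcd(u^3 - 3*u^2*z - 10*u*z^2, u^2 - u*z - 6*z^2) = u + 2*z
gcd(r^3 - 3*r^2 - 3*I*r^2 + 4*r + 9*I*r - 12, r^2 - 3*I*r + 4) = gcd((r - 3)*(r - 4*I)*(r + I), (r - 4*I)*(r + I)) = r^2 - 3*I*r + 4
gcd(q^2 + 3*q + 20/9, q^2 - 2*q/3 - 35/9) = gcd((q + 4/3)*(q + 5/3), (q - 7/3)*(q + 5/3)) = q + 5/3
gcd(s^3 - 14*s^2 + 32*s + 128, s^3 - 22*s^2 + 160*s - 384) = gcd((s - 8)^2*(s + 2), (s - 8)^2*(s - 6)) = s^2 - 16*s + 64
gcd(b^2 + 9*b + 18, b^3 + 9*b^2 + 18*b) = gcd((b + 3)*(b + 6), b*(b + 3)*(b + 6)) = b^2 + 9*b + 18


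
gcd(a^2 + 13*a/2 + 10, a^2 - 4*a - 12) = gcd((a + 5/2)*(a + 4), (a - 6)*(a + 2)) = 1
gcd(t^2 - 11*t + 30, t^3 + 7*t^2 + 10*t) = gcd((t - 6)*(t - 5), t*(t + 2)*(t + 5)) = 1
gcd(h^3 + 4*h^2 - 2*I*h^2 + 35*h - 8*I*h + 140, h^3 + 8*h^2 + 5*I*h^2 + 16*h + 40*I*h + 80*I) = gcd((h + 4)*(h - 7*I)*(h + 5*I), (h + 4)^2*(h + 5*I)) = h^2 + h*(4 + 5*I) + 20*I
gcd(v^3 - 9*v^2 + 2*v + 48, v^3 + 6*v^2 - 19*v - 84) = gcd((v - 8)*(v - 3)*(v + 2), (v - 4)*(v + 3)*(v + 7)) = 1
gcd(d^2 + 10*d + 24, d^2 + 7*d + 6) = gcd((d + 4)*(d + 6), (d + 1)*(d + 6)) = d + 6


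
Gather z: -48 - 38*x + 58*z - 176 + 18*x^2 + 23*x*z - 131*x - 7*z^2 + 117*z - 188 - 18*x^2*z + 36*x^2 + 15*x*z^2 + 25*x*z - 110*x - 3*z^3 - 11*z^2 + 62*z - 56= 54*x^2 - 279*x - 3*z^3 + z^2*(15*x - 18) + z*(-18*x^2 + 48*x + 237) - 468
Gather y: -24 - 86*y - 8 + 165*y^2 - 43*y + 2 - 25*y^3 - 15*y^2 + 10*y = -25*y^3 + 150*y^2 - 119*y - 30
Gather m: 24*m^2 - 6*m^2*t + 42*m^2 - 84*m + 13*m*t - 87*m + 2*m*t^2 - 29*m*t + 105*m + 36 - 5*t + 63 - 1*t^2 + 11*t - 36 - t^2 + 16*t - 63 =m^2*(66 - 6*t) + m*(2*t^2 - 16*t - 66) - 2*t^2 + 22*t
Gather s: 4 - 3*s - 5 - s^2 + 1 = -s^2 - 3*s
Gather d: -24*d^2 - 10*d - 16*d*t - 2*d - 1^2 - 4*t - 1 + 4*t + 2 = -24*d^2 + d*(-16*t - 12)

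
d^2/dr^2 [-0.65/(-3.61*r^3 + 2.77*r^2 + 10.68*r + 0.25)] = ((3.601 - 14.079*r)*(-3.61*r^3 + 2.77*r^2 + 10.68*r + 0.25) - 0.65*(-21.66*r^2 + 11.08*r + 21.36)*(-10.83*r^2 + 5.54*r + 10.68))/(-3.61*r^3 + 2.77*r^2 + 10.68*r + 0.25)^3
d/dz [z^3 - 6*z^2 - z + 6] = 3*z^2 - 12*z - 1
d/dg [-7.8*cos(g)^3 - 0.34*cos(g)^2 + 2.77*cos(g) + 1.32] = (23.4*cos(g)^2 + 0.68*cos(g) - 2.77)*sin(g)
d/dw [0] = 0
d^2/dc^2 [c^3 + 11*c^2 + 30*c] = 6*c + 22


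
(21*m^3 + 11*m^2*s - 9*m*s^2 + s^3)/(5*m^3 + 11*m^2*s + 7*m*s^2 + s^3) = (21*m^2 - 10*m*s + s^2)/(5*m^2 + 6*m*s + s^2)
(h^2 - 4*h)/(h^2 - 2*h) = (h - 4)/(h - 2)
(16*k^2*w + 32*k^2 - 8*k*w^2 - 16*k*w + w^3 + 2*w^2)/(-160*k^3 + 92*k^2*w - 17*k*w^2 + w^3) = (-4*k*w - 8*k + w^2 + 2*w)/(40*k^2 - 13*k*w + w^2)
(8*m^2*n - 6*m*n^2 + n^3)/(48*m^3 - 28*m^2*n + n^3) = n/(6*m + n)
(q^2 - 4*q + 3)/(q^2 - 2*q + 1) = (q - 3)/(q - 1)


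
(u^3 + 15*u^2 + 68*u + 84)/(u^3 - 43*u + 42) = (u^2 + 8*u + 12)/(u^2 - 7*u + 6)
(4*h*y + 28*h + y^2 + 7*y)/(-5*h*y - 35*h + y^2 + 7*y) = (4*h + y)/(-5*h + y)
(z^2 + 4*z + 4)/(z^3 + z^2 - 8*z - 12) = 1/(z - 3)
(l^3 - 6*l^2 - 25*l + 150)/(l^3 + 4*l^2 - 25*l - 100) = (l - 6)/(l + 4)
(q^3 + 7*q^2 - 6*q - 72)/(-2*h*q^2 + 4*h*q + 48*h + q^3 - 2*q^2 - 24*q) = (q^2 + 3*q - 18)/(-2*h*q + 12*h + q^2 - 6*q)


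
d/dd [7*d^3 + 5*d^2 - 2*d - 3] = 21*d^2 + 10*d - 2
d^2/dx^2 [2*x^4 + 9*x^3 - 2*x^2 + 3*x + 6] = 24*x^2 + 54*x - 4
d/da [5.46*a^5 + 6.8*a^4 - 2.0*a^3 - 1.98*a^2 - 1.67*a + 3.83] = 27.3*a^4 + 27.2*a^3 - 6.0*a^2 - 3.96*a - 1.67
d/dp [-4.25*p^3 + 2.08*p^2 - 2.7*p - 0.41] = -12.75*p^2 + 4.16*p - 2.7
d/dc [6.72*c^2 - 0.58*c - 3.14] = 13.44*c - 0.58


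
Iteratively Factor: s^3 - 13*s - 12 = (s + 3)*(s^2 - 3*s - 4) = (s + 1)*(s + 3)*(s - 4)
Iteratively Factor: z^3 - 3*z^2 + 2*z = (z)*(z^2 - 3*z + 2) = z*(z - 1)*(z - 2)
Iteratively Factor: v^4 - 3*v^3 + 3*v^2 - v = (v - 1)*(v^3 - 2*v^2 + v) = v*(v - 1)*(v^2 - 2*v + 1) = v*(v - 1)^2*(v - 1)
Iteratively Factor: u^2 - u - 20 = (u - 5)*(u + 4)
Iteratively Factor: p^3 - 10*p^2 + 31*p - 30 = (p - 5)*(p^2 - 5*p + 6) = (p - 5)*(p - 2)*(p - 3)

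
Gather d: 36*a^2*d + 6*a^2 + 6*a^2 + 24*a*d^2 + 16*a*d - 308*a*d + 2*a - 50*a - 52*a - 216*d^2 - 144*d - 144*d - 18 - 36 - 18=12*a^2 - 100*a + d^2*(24*a - 216) + d*(36*a^2 - 292*a - 288) - 72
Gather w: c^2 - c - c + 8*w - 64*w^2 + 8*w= c^2 - 2*c - 64*w^2 + 16*w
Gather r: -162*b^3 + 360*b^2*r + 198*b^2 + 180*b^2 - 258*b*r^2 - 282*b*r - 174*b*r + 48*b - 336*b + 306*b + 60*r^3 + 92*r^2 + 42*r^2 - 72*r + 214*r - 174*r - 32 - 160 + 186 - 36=-162*b^3 + 378*b^2 + 18*b + 60*r^3 + r^2*(134 - 258*b) + r*(360*b^2 - 456*b - 32) - 42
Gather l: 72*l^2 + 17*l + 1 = 72*l^2 + 17*l + 1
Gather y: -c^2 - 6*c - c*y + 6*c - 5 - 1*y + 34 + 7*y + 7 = -c^2 + y*(6 - c) + 36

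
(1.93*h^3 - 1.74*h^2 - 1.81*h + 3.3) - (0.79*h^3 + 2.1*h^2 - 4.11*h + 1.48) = 1.14*h^3 - 3.84*h^2 + 2.3*h + 1.82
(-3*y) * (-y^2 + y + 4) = 3*y^3 - 3*y^2 - 12*y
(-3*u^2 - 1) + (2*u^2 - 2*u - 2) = -u^2 - 2*u - 3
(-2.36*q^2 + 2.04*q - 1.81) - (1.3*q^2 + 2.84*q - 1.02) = -3.66*q^2 - 0.8*q - 0.79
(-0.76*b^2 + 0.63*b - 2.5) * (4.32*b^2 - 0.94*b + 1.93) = -3.2832*b^4 + 3.436*b^3 - 12.859*b^2 + 3.5659*b - 4.825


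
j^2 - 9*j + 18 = (j - 6)*(j - 3)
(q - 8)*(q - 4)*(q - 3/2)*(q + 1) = q^4 - 25*q^3/2 + 73*q^2/2 + 2*q - 48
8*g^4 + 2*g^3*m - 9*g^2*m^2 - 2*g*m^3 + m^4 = (-4*g + m)*(-g + m)*(g + m)*(2*g + m)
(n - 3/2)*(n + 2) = n^2 + n/2 - 3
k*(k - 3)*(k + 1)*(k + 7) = k^4 + 5*k^3 - 17*k^2 - 21*k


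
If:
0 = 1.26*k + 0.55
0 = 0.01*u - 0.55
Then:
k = -0.44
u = 55.00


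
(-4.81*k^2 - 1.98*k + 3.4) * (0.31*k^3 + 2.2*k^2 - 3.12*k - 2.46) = -1.4911*k^5 - 11.1958*k^4 + 11.7052*k^3 + 25.4902*k^2 - 5.7372*k - 8.364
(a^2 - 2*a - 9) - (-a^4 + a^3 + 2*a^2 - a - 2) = a^4 - a^3 - a^2 - a - 7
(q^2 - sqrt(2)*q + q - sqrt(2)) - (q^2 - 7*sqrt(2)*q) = q + 6*sqrt(2)*q - sqrt(2)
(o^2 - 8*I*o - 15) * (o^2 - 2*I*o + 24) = o^4 - 10*I*o^3 - 7*o^2 - 162*I*o - 360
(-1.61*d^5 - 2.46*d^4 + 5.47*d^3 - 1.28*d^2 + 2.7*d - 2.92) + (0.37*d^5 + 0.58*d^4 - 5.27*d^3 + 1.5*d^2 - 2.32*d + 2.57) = -1.24*d^5 - 1.88*d^4 + 0.2*d^3 + 0.22*d^2 + 0.38*d - 0.35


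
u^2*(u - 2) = u^3 - 2*u^2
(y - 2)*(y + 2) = y^2 - 4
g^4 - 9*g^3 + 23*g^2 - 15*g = g*(g - 5)*(g - 3)*(g - 1)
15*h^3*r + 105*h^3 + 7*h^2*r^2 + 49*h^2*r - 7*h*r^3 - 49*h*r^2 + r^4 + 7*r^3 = (-5*h + r)*(-3*h + r)*(h + r)*(r + 7)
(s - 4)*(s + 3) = s^2 - s - 12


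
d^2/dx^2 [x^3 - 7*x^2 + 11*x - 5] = 6*x - 14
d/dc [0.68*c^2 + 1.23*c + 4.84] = 1.36*c + 1.23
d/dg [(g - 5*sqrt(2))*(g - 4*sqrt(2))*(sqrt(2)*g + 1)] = 3*sqrt(2)*g^2 - 34*g + 31*sqrt(2)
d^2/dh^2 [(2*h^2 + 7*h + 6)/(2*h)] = 6/h^3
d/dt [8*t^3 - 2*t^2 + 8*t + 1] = 24*t^2 - 4*t + 8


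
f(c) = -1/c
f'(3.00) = 0.11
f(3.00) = -0.33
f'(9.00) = 0.01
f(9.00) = -0.11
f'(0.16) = 39.06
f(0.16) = -6.25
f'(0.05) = 400.00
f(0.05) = -20.00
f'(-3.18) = 0.10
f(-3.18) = 0.31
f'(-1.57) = 0.41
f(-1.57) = 0.64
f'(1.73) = 0.33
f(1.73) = -0.58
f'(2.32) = 0.19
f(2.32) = -0.43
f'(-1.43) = 0.49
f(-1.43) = 0.70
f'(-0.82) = 1.49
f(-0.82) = 1.22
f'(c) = c^(-2)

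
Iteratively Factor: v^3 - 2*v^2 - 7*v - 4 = (v + 1)*(v^2 - 3*v - 4) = (v - 4)*(v + 1)*(v + 1)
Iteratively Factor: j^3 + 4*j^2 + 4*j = (j)*(j^2 + 4*j + 4) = j*(j + 2)*(j + 2)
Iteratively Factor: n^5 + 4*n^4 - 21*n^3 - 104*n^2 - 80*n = (n + 4)*(n^4 - 21*n^2 - 20*n) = (n + 4)^2*(n^3 - 4*n^2 - 5*n) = (n - 5)*(n + 4)^2*(n^2 + n) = (n - 5)*(n + 1)*(n + 4)^2*(n)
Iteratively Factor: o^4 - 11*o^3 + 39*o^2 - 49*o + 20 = (o - 5)*(o^3 - 6*o^2 + 9*o - 4) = (o - 5)*(o - 1)*(o^2 - 5*o + 4) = (o - 5)*(o - 4)*(o - 1)*(o - 1)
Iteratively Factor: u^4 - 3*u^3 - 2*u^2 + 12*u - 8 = (u - 1)*(u^3 - 2*u^2 - 4*u + 8) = (u - 2)*(u - 1)*(u^2 - 4) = (u - 2)*(u - 1)*(u + 2)*(u - 2)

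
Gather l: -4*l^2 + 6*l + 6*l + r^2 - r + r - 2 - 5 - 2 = -4*l^2 + 12*l + r^2 - 9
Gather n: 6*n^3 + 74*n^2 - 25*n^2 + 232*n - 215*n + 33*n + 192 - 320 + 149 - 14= 6*n^3 + 49*n^2 + 50*n + 7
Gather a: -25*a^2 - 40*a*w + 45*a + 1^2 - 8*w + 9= -25*a^2 + a*(45 - 40*w) - 8*w + 10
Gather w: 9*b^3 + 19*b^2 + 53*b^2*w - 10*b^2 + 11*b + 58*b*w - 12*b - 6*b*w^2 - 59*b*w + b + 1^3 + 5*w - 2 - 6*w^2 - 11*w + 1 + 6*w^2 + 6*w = 9*b^3 + 9*b^2 - 6*b*w^2 + w*(53*b^2 - b)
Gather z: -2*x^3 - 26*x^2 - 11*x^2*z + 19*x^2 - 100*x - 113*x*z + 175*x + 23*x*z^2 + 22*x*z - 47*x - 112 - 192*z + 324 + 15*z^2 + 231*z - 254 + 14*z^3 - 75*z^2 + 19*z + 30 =-2*x^3 - 7*x^2 + 28*x + 14*z^3 + z^2*(23*x - 60) + z*(-11*x^2 - 91*x + 58) - 12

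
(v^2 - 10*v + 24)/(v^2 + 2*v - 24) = (v - 6)/(v + 6)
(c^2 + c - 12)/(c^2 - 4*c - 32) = (c - 3)/(c - 8)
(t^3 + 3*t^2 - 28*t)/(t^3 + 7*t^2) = (t - 4)/t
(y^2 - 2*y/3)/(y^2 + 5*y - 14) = y*(3*y - 2)/(3*(y^2 + 5*y - 14))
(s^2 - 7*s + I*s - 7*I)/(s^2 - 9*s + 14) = (s + I)/(s - 2)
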